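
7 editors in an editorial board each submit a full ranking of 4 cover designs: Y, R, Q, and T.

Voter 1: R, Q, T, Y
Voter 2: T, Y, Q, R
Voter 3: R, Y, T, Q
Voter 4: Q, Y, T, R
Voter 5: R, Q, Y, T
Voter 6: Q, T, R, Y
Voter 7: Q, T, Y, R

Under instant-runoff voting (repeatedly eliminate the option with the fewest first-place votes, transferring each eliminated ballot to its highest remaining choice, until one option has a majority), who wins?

Q

Round 1: R 3, Q 3, T 1, Y 0. Y has the fewest and is eliminated.
Round 2: R 3, Q 3, T 1. T has the fewest and is eliminated.
Round 3: Q 4, R 3. Q has a majority.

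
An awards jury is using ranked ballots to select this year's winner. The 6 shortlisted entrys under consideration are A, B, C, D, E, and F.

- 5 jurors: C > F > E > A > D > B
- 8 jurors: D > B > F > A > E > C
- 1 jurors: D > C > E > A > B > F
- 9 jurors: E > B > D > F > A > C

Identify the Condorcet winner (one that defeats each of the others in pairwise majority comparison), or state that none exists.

There is no Condorcet winner

Head-to-head results (23 voters total):
A vs B: B wins 17–6.
A vs C: A wins 17–6.
A vs D: D wins 18–5.
A vs E: E wins 15–8.
A vs F: F wins 22–1.
B vs C: B wins 17–6.
B vs D: D wins 14–9.
B vs E: E wins 15–8.
B vs F: B wins 18–5.
C vs D: D wins 18–5.
C vs E: E wins 17–6.
C vs F: F wins 17–6.
D vs E: E wins 14–9.
D vs F: D wins 18–5.
E vs F: F wins 13–10.
No candidate beats all others: B beats F beats E beats B, a majority cycle.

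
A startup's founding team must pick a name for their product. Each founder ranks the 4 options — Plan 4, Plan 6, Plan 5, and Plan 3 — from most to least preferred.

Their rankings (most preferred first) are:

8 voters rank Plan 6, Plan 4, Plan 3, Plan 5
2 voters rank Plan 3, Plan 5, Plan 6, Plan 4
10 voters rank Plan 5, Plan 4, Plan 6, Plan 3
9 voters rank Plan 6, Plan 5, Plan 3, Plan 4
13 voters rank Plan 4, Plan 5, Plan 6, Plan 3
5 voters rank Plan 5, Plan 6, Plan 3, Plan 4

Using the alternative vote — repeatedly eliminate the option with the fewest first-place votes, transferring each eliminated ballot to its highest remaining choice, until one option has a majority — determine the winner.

Round 1: Plan 6 17, Plan 5 15, Plan 4 13, Plan 3 2. Plan 3 has the fewest and is eliminated.
Round 2: Plan 6 17, Plan 5 17, Plan 4 13. Plan 4 has the fewest and is eliminated.
Round 3: Plan 5 30, Plan 6 17. Plan 5 has a majority.

Plan 5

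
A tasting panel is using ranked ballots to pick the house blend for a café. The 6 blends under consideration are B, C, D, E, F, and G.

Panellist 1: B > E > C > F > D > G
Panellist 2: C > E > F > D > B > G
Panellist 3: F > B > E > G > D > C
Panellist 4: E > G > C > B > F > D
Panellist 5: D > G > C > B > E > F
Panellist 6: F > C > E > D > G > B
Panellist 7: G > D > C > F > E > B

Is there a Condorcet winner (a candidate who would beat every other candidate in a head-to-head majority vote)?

No

Head-to-head results (7 voters total):
B vs C: C wins 5–2.
B vs D: D wins 4–3.
B vs E: E wins 4–3.
B vs F: F wins 4–3.
B vs G: G wins 4–3.
C vs D: C wins 4–3.
C vs E: C wins 4–3.
C vs F: C wins 5–2.
C vs G: G wins 4–3.
D vs E: E wins 5–2.
D vs F: F wins 5–2.
D vs G: D wins 4–3.
E vs F: E wins 4–3.
E vs G: E wins 5–2.
F vs G: F wins 4–3.
No candidate beats all others: C beats D beats G beats C, a majority cycle.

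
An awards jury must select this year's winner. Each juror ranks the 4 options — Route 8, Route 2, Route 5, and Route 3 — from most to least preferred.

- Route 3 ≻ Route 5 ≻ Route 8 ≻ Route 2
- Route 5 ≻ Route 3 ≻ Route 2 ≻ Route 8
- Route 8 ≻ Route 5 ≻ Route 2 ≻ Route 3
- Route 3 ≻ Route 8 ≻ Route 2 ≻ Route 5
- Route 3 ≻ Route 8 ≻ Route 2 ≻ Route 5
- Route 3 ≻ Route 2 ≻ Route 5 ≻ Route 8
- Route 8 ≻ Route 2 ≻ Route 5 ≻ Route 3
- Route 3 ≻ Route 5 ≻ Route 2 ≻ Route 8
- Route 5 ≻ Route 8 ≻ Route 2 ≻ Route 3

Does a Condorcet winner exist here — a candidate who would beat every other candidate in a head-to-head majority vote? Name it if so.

Head-to-head results (9 voters total):
Route 8 vs Route 2: Route 8 wins 6–3.
Route 8 vs Route 5: Route 5 wins 5–4.
Route 8 vs Route 3: Route 3 wins 6–3.
Route 2 vs Route 5: Route 5 wins 5–4.
Route 2 vs Route 3: Route 3 wins 6–3.
Route 5 vs Route 3: Route 3 wins 5–4.
Route 3 beats each rival — Route 8 (6–3), Route 2 (6–3), Route 5 (5–4) — so Route 3 is the Condorcet winner.

Route 3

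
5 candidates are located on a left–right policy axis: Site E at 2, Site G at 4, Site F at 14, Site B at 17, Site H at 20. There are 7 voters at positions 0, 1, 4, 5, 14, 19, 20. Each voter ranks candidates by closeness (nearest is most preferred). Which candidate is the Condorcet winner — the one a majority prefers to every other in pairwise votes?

Site G

With single-peaked preferences on a line, the Condorcet winner is the candidate closest to the median voter.
The median voter (position 5) is closest to Site G at 4.
Check: Site G vs Site H — voters closer to Site G: 4 of 7.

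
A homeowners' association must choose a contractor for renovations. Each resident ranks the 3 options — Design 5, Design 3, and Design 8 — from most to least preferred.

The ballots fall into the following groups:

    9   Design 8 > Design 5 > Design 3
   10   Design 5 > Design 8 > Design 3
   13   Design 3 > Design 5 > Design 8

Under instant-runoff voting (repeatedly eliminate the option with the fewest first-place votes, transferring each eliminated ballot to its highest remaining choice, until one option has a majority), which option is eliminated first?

Design 8

Round 1: Design 3 13, Design 5 10, Design 8 9. Design 8 has the fewest and is eliminated.
Round 2: Design 5 19, Design 3 13. Design 5 has a majority.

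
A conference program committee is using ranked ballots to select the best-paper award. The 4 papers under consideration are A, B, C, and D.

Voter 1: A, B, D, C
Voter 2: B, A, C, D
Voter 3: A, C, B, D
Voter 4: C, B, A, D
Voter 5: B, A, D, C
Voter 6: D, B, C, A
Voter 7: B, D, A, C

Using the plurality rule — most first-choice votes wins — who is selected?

B

First-place vote totals:
  A: 2
  B: 3
  C: 1
  D: 1
B has the most first-place votes.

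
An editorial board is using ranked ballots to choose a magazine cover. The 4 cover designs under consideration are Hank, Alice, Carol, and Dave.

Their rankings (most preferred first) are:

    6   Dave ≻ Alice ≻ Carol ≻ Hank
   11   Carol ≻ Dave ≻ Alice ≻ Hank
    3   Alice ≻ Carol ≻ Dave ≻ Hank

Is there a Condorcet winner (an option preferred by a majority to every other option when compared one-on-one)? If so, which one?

Carol

Head-to-head results (20 voters total):
Hank vs Alice: Alice wins 20–0.
Hank vs Carol: Carol wins 20–0.
Hank vs Dave: Dave wins 20–0.
Alice vs Carol: Carol wins 11–9.
Alice vs Dave: Dave wins 17–3.
Carol vs Dave: Carol wins 14–6.
Carol beats each rival — Hank (20–0), Alice (11–9), Dave (14–6) — so Carol is the Condorcet winner.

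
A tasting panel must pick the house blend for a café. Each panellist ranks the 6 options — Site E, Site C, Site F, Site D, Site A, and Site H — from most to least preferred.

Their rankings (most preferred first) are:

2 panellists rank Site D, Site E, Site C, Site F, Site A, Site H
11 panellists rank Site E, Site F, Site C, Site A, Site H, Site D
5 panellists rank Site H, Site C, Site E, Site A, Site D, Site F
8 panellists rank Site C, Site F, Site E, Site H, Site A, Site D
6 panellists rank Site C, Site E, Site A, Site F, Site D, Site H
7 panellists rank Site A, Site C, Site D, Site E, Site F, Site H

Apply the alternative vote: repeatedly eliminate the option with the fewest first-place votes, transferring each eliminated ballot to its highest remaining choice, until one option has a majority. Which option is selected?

Site C

Round 1: Site C 14, Site E 11, Site A 7, Site H 5, Site D 2, Site F 0. Site F has the fewest and is eliminated.
Round 2: Site C 14, Site E 11, Site A 7, Site H 5, Site D 2. Site D has the fewest and is eliminated.
Round 3: Site C 14, Site E 13, Site A 7, Site H 5. Site H has the fewest and is eliminated.
Round 4: Site C 19, Site E 13, Site A 7. Site A has the fewest and is eliminated.
Round 5: Site C 26, Site E 13. Site C has a majority.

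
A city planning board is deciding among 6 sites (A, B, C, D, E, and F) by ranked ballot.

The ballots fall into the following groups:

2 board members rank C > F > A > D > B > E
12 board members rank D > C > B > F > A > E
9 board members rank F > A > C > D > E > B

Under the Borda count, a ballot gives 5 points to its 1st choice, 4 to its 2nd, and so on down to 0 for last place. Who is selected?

Borda scores:
  A: 2·3 + 12·1 + 9·4 = 54
  B: 2·1 + 12·3 + 9·0 = 38
  C: 2·5 + 12·4 + 9·3 = 85
  D: 2·2 + 12·5 + 9·2 = 82
  E: 2·0 + 12·0 + 9·1 = 9
  F: 2·4 + 12·2 + 9·5 = 77
C has the highest total.

C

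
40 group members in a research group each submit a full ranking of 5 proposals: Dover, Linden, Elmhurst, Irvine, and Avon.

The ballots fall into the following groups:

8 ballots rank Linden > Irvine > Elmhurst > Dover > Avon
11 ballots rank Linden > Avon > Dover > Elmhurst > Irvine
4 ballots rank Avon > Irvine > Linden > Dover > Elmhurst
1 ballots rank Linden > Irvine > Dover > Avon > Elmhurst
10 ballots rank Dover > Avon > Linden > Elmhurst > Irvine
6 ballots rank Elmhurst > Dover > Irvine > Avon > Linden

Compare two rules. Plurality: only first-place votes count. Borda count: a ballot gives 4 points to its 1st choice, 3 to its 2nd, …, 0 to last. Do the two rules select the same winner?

Yes

Plurality first-place counts: Dover 10, Linden 20, Elmhurst 6, Irvine 0, Avon 4 → Linden.
Borda totals: Dover 94, Linden 108, Elmhurst 61, Irvine 51, Avon 86 → Linden.
The two rules agree on Linden.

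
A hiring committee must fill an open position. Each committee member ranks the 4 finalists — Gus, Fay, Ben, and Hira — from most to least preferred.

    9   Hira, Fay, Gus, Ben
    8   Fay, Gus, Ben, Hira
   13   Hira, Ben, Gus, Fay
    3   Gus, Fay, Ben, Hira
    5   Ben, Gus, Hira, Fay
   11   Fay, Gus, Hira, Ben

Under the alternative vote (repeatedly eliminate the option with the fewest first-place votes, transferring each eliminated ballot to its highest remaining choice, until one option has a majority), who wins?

Round 1: Hira 22, Fay 19, Ben 5, Gus 3. Gus has the fewest and is eliminated.
Round 2: Fay 22, Hira 22, Ben 5. Ben has the fewest and is eliminated.
Round 3: Hira 27, Fay 22. Hira has a majority.

Hira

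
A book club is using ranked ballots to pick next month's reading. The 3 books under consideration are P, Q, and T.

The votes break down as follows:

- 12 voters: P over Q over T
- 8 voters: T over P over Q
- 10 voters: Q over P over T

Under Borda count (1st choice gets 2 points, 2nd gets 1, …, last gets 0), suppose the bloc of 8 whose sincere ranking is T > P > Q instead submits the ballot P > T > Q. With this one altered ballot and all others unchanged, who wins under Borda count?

P

Borda totals with the altered ballot: P 50, Q 32, T 8.
The winner is unchanged: still P.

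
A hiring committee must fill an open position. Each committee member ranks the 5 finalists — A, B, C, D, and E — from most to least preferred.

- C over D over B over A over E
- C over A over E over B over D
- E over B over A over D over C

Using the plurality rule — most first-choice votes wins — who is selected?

First-place vote totals:
  A: 0
  B: 0
  C: 2
  D: 0
  E: 1
C has the most first-place votes.

C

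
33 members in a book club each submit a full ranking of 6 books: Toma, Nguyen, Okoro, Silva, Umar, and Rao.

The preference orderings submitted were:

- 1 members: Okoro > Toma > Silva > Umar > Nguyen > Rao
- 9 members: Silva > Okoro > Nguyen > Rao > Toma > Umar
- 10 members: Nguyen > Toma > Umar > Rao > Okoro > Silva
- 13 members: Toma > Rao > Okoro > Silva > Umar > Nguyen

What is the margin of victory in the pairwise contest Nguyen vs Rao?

7

Ballots ranking Nguyen above Rao: 1+9+10 = 20.
Ballots ranking Rao above Nguyen: 13.
Nguyen wins 20–13, a margin of 7.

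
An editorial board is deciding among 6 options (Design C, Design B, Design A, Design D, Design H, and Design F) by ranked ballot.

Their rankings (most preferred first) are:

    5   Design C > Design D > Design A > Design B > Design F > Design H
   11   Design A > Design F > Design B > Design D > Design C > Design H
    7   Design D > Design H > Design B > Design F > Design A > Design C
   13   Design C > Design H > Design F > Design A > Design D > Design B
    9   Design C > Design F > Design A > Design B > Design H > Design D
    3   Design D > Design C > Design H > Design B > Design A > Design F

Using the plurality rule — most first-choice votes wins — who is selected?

Design C

First-place vote totals:
  Design C: 27
  Design B: 0
  Design A: 11
  Design D: 10
  Design H: 0
  Design F: 0
Design C has the most first-place votes.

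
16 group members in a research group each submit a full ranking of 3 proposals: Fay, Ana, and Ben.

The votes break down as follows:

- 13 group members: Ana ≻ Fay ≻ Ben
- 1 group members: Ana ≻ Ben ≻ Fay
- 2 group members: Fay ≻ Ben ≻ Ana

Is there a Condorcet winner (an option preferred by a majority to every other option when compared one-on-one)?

Yes

Head-to-head results (16 voters total):
Fay vs Ana: Ana wins 14–2.
Fay vs Ben: Fay wins 15–1.
Ana vs Ben: Ana wins 14–2.
Ana beats each rival — Fay (14–2), Ben (14–2) — so Ana is the Condorcet winner.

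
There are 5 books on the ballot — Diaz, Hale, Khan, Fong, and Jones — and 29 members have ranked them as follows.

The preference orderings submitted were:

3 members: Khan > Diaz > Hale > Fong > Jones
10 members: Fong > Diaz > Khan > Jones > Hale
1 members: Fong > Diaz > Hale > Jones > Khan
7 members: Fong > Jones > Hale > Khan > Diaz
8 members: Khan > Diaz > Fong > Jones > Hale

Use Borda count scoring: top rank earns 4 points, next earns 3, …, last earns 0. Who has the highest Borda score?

Borda scores:
  Diaz: 3·3 + 10·3 + 3 + 7·0 + 8·3 = 66
  Hale: 3·2 + 10·0 + 2 + 7·2 + 8·0 = 22
  Khan: 3·4 + 10·2 + 0 + 7·1 + 8·4 = 71
  Fong: 3·1 + 10·4 + 4 + 7·4 + 8·2 = 91
  Jones: 3·0 + 10·1 + 1 + 7·3 + 8·1 = 40
Fong has the highest total.

Fong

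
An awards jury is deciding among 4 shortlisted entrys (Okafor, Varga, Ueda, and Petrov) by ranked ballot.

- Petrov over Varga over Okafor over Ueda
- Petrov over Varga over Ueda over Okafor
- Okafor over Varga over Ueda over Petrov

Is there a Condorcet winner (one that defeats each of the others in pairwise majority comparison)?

Yes

Head-to-head results (3 voters total):
Okafor vs Varga: Varga wins 2–1.
Okafor vs Ueda: Okafor wins 2–1.
Okafor vs Petrov: Petrov wins 2–1.
Varga vs Ueda: Varga wins 3–0.
Varga vs Petrov: Petrov wins 2–1.
Ueda vs Petrov: Petrov wins 2–1.
Petrov beats each rival — Okafor (2–1), Varga (2–1), Ueda (2–1) — so Petrov is the Condorcet winner.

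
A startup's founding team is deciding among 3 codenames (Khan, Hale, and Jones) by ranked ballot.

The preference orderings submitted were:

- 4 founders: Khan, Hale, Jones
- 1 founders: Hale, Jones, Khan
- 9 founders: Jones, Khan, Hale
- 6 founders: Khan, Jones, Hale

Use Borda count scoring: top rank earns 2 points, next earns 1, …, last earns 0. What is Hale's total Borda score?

6

Borda scores:
  Khan: 4·2 + 0 + 9·1 + 6·2 = 29
  Hale: 4·1 + 2 + 9·0 + 6·0 = 6
  Jones: 4·0 + 1 + 9·2 + 6·1 = 25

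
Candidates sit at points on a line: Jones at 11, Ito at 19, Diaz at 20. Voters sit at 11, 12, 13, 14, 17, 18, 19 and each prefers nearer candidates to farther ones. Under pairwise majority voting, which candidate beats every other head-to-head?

Jones

With single-peaked preferences on a line, the Condorcet winner is the candidate closest to the median voter.
The median voter (position 14) is closest to Jones at 11.
Check: Jones vs Diaz — voters closer to Jones: 4 of 7.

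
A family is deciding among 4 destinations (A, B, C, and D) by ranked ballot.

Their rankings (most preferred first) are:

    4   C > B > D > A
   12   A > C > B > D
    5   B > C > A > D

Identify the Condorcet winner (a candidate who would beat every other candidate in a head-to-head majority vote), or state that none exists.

A

Head-to-head results (21 voters total):
A vs B: A wins 12–9.
A vs C: A wins 12–9.
A vs D: A wins 17–4.
B vs C: C wins 16–5.
B vs D: B wins 21–0.
C vs D: C wins 21–0.
A beats each rival — B (12–9), C (12–9), D (17–4) — so A is the Condorcet winner.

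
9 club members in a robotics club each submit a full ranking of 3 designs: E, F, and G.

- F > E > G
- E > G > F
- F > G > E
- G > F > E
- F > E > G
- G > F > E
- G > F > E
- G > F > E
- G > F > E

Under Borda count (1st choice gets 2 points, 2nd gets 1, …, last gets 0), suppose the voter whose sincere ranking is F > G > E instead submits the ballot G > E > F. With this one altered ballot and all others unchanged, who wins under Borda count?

Borda totals with the altered ballot: E 5, F 9, G 13.
The winner is unchanged: still G.

G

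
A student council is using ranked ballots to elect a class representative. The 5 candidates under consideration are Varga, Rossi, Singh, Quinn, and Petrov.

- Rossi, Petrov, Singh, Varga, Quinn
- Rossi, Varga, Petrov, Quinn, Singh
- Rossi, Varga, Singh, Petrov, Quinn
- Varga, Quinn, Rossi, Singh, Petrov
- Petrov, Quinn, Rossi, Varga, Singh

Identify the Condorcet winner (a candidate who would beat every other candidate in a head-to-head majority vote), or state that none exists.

Head-to-head results (5 voters total):
Varga vs Rossi: Rossi wins 4–1.
Varga vs Singh: Varga wins 4–1.
Varga vs Quinn: Varga wins 4–1.
Varga vs Petrov: Varga wins 3–2.
Rossi vs Singh: Rossi wins 5–0.
Rossi vs Quinn: Rossi wins 3–2.
Rossi vs Petrov: Rossi wins 4–1.
Singh vs Quinn: Quinn wins 3–2.
Singh vs Petrov: Petrov wins 3–2.
Quinn vs Petrov: Petrov wins 4–1.
Rossi beats each rival — Varga (4–1), Singh (5–0), Quinn (3–2), Petrov (4–1) — so Rossi is the Condorcet winner.

Rossi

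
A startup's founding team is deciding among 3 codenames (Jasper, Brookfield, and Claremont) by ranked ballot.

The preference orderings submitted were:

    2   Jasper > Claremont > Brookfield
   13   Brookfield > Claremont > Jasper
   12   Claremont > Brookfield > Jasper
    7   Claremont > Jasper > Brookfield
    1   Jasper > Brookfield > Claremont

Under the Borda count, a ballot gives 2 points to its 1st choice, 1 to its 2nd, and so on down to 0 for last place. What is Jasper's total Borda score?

Borda scores:
  Jasper: 2·2 + 13·0 + 12·0 + 7·1 + 2 = 13
  Brookfield: 2·0 + 13·2 + 12·1 + 7·0 + 1 = 39
  Claremont: 2·1 + 13·1 + 12·2 + 7·2 + 0 = 53

13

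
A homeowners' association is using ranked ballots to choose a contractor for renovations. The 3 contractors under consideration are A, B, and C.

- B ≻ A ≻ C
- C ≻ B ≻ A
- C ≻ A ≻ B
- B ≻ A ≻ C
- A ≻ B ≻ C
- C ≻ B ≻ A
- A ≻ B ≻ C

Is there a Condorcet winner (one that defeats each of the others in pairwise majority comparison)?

Head-to-head results (7 voters total):
A vs B: B wins 4–3.
A vs C: A wins 4–3.
B vs C: B wins 4–3.
B beats each rival — A (4–3), C (4–3) — so B is the Condorcet winner.

Yes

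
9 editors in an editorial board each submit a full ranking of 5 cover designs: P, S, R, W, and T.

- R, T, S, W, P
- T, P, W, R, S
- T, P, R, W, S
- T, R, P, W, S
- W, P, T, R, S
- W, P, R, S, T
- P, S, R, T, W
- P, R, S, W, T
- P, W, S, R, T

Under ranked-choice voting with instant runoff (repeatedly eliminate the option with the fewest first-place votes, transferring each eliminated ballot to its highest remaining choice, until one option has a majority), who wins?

Round 1: P 3, T 3, W 2, R 1, S 0. S has the fewest and is eliminated.
Round 2: P 3, T 3, W 2, R 1. R has the fewest and is eliminated.
Round 3: T 4, P 3, W 2. W has the fewest and is eliminated.
Round 4: P 5, T 4. P has a majority.

P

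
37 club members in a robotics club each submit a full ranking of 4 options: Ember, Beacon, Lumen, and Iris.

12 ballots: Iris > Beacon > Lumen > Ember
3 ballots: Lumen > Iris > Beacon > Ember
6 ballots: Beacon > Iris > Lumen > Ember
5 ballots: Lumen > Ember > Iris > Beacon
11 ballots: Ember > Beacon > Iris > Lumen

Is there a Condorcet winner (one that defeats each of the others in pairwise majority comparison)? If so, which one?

Iris

Head-to-head results (37 voters total):
Ember vs Beacon: Beacon wins 21–16.
Ember vs Lumen: Lumen wins 26–11.
Ember vs Iris: Iris wins 21–16.
Beacon vs Lumen: Beacon wins 29–8.
Beacon vs Iris: Iris wins 20–17.
Lumen vs Iris: Iris wins 29–8.
Iris beats each rival — Ember (21–16), Beacon (20–17), Lumen (29–8) — so Iris is the Condorcet winner.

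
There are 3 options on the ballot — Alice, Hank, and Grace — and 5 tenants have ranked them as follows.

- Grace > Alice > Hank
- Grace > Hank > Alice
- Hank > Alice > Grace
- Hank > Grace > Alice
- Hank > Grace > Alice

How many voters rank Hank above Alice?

Ballots ranking Hank above Alice: 4.
Ballots ranking Alice above Hank: 1.
So 4 of 5 voters prefer Hank to Alice.

4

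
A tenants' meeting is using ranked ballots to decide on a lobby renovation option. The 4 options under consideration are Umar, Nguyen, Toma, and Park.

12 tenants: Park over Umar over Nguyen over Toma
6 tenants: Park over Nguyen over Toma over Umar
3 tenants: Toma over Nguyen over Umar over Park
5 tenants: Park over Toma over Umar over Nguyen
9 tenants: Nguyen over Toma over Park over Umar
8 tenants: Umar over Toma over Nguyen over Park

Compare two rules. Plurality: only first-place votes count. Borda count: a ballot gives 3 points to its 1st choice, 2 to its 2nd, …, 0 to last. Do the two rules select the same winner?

Yes

Plurality first-place counts: Umar 8, Nguyen 9, Toma 3, Park 23 → Park.
Borda totals: Umar 56, Nguyen 65, Toma 59, Park 78 → Park.
The two rules agree on Park.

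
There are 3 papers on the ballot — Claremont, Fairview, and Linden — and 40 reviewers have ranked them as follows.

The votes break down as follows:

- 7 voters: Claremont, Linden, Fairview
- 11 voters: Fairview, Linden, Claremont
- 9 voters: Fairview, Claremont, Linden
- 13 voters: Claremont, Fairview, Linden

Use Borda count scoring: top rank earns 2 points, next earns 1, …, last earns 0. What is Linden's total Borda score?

18

Borda scores:
  Claremont: 7·2 + 11·0 + 9·1 + 13·2 = 49
  Fairview: 7·0 + 11·2 + 9·2 + 13·1 = 53
  Linden: 7·1 + 11·1 + 9·0 + 13·0 = 18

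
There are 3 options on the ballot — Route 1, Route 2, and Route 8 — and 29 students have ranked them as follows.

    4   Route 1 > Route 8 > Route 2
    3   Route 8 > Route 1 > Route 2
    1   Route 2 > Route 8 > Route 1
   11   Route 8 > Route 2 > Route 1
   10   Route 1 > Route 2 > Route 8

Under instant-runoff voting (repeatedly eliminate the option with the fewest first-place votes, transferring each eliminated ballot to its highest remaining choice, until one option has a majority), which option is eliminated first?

Route 2

Round 1: Route 1 14, Route 8 14, Route 2 1. Route 2 has the fewest and is eliminated.
Round 2: Route 8 15, Route 1 14. Route 8 has a majority.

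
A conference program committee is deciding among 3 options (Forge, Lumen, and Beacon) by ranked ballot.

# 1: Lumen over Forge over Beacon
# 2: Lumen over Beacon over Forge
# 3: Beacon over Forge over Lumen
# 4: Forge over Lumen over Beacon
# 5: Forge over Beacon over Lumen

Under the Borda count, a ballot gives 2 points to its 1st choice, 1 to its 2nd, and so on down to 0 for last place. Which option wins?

Borda scores:
  Forge: 1 + 0 + 1 + 2 + 2 = 6
  Lumen: 2 + 2 + 0 + 1 + 0 = 5
  Beacon: 0 + 1 + 2 + 0 + 1 = 4
Forge has the highest total.

Forge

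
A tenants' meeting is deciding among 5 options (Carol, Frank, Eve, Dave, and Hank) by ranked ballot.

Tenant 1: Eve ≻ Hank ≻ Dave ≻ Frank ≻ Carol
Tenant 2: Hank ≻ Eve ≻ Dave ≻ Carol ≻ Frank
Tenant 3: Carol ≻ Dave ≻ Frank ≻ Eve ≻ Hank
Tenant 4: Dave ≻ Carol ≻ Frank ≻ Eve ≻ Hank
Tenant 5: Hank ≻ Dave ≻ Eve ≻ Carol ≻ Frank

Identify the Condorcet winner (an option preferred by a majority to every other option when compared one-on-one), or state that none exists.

There is no Condorcet winner

Head-to-head results (5 voters total):
Carol vs Frank: Carol wins 4–1.
Carol vs Eve: Eve wins 3–2.
Carol vs Dave: Dave wins 4–1.
Carol vs Hank: Hank wins 3–2.
Frank vs Eve: Eve wins 3–2.
Frank vs Dave: Dave wins 5–0.
Frank vs Hank: Hank wins 3–2.
Eve vs Dave: Dave wins 3–2.
Eve vs Hank: Eve wins 3–2.
Dave vs Hank: Hank wins 3–2.
No candidate beats all others: Eve beats Hank beats Dave beats Eve, a majority cycle.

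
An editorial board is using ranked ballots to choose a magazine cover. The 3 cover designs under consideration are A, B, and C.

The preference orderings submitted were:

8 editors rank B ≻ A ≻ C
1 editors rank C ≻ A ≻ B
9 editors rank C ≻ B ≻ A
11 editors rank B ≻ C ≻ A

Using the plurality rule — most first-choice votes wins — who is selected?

First-place vote totals:
  A: 0
  B: 19
  C: 10
B has the most first-place votes.

B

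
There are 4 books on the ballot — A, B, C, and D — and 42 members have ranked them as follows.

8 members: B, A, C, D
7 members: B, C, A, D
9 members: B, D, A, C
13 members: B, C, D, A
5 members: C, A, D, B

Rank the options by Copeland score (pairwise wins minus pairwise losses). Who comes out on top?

Pairwise results:
  A vs B: B wins 37–5.
  A vs C: C wins 25–17.
  A vs D: D wins 22–20.
  B vs C: B wins 37–5.
  B vs D: B wins 37–5.
  C vs D: C wins 33–9.
Copeland scores (wins − losses):
  A: 0 − 3 = -3
  B: 3 − 0 = 3
  C: 2 − 1 = 1
  D: 1 − 2 = -1
B has the best Copeland score.

B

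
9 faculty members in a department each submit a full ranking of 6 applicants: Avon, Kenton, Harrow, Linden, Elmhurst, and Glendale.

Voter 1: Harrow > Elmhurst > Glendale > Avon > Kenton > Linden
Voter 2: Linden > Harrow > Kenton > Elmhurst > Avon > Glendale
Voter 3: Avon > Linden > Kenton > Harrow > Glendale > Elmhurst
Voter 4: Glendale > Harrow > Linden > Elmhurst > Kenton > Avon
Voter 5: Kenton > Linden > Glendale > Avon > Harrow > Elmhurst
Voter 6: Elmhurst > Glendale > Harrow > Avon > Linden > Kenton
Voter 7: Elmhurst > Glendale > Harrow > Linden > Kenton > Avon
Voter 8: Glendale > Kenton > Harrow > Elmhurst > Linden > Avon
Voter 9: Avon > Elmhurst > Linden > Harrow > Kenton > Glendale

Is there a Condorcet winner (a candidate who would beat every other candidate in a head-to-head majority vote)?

No

Head-to-head results (9 voters total):
Avon vs Kenton: Kenton wins 5–4.
Avon vs Harrow: Harrow wins 6–3.
Avon vs Linden: Linden wins 5–4.
Avon vs Elmhurst: Elmhurst wins 6–3.
Avon vs Glendale: Glendale wins 6–3.
Kenton vs Harrow: Harrow wins 6–3.
Kenton vs Linden: Linden wins 6–3.
Kenton vs Elmhurst: Elmhurst wins 5–4.
Kenton vs Glendale: Glendale wins 5–4.
Harrow vs Linden: Harrow wins 5–4.
Harrow vs Elmhurst: Harrow wins 6–3.
Harrow vs Glendale: Glendale wins 5–4.
Linden vs Elmhurst: Elmhurst wins 5–4.
Linden vs Glendale: Glendale wins 5–4.
Elmhurst vs Glendale: Elmhurst wins 5–4.
No candidate beats all others: Harrow beats Elmhurst beats Glendale beats Harrow, a majority cycle.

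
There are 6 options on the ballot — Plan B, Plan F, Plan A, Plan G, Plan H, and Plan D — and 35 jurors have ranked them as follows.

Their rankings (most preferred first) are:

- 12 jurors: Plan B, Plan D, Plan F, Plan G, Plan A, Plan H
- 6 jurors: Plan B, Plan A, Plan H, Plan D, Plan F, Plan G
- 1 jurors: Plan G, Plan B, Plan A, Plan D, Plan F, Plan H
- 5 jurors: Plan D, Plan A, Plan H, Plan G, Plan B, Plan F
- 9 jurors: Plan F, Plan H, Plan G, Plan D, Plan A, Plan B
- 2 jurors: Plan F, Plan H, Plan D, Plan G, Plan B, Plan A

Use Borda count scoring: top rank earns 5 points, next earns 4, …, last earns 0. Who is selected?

Borda scores:
  Plan B: 12·5 + 6·5 + 4 + 5·1 + 9·0 + 2·1 = 101
  Plan F: 12·3 + 6·1 + 1 + 5·0 + 9·5 + 2·5 = 98
  Plan A: 12·1 + 6·4 + 3 + 5·4 + 9·1 + 2·0 = 68
  Plan G: 12·2 + 6·0 + 5 + 5·2 + 9·3 + 2·2 = 70
  Plan H: 12·0 + 6·3 + 0 + 5·3 + 9·4 + 2·4 = 77
  Plan D: 12·4 + 6·2 + 2 + 5·5 + 9·2 + 2·3 = 111
Plan D has the highest total.

Plan D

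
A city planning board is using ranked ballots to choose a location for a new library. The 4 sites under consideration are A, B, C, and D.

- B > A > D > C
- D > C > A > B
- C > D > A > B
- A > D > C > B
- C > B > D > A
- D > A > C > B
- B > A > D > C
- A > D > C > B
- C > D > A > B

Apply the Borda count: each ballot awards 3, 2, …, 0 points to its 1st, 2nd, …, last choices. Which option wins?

Borda scores:
  A: 2 + 1 + 1 + 3 + 0 + 2 + 2 + 3 + 1 = 15
  B: 3 + 0 + 0 + 0 + 2 + 0 + 3 + 0 + 0 = 8
  C: 0 + 2 + 3 + 1 + 3 + 1 + 0 + 1 + 3 = 14
  D: 1 + 3 + 2 + 2 + 1 + 3 + 1 + 2 + 2 = 17
D has the highest total.

D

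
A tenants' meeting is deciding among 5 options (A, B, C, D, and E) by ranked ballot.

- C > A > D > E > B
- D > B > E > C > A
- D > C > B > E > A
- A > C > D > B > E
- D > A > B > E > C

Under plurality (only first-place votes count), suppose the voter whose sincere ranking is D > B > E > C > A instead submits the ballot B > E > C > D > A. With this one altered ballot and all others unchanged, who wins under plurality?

D

First-place totals with the altered ballot: A 1, B 1, C 1, D 2, E 0.
The winner is unchanged: still D.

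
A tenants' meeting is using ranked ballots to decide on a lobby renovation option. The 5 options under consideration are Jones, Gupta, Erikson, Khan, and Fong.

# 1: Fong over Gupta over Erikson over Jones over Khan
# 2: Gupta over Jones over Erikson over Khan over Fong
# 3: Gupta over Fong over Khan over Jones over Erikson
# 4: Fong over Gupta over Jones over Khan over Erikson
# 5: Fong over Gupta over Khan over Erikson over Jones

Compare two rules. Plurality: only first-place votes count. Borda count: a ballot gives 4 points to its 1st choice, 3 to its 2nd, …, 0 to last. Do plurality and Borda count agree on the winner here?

No

Plurality first-place counts: Jones 0, Gupta 2, Erikson 0, Khan 0, Fong 3 → Fong.
Borda totals: Jones 7, Gupta 17, Erikson 5, Khan 6, Fong 15 → Gupta.
The two rules disagree: plurality picks Fong, Borda picks Gupta.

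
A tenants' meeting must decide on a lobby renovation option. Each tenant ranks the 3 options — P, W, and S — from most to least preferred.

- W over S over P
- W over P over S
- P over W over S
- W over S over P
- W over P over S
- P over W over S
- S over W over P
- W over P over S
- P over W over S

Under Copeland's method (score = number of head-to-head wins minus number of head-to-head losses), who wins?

Pairwise results:
  P vs W: W wins 6–3.
  P vs S: P wins 6–3.
  W vs S: W wins 8–1.
Copeland scores (wins − losses):
  P: 1 − 1 = 0
  W: 2 − 0 = 2
  S: 0 − 2 = -2
W has the best Copeland score.

W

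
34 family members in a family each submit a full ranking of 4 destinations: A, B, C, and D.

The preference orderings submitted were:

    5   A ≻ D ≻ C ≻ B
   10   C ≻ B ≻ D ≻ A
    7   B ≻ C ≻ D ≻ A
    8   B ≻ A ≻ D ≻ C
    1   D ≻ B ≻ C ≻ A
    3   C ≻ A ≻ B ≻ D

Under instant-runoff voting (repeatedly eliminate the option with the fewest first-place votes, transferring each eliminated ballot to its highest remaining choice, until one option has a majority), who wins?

C

Round 1: B 15, C 13, A 5, D 1. D has the fewest and is eliminated.
Round 2: B 16, C 13, A 5. A has the fewest and is eliminated.
Round 3: C 18, B 16. C has a majority.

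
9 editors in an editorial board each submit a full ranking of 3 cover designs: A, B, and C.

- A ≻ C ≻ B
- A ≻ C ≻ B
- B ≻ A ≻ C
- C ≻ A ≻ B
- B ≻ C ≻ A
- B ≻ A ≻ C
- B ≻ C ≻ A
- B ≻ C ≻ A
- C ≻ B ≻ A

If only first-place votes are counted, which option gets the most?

B

First-place vote totals:
  A: 2
  B: 5
  C: 2
B has the most first-place votes.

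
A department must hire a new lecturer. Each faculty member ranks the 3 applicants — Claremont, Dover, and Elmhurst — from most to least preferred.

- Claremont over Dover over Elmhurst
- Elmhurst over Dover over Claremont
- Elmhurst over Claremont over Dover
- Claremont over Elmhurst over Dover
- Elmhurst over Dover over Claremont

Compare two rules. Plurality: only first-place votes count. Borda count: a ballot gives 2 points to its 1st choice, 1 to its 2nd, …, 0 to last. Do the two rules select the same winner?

Yes

Plurality first-place counts: Claremont 2, Dover 0, Elmhurst 3 → Elmhurst.
Borda totals: Claremont 5, Dover 3, Elmhurst 7 → Elmhurst.
The two rules agree on Elmhurst.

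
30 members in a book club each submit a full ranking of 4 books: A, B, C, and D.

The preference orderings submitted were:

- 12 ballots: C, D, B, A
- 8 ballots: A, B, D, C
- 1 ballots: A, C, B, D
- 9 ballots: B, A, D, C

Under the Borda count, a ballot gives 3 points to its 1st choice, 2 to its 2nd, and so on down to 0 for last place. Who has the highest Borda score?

B

Borda scores:
  A: 12·0 + 8·3 + 3 + 9·2 = 45
  B: 12·1 + 8·2 + 1 + 9·3 = 56
  C: 12·3 + 8·0 + 2 + 9·0 = 38
  D: 12·2 + 8·1 + 0 + 9·1 = 41
B has the highest total.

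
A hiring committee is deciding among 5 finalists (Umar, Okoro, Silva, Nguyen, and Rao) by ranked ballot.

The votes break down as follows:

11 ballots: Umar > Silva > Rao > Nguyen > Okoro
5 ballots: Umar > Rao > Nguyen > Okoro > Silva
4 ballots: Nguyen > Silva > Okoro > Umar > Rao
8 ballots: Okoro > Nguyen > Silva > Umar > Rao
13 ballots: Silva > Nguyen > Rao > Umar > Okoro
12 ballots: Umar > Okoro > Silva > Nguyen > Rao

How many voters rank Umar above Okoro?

Ballots ranking Umar above Okoro: 11+5+13+12 = 41.
Ballots ranking Okoro above Umar: 4+8 = 12.
So 41 of 53 voters prefer Umar to Okoro.

41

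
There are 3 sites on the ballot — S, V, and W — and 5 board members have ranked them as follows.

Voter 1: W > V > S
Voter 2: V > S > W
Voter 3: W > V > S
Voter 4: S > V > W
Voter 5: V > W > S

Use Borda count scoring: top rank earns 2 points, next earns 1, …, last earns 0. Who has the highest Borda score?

V

Borda scores:
  S: 0 + 1 + 0 + 2 + 0 = 3
  V: 1 + 2 + 1 + 1 + 2 = 7
  W: 2 + 0 + 2 + 0 + 1 = 5
V has the highest total.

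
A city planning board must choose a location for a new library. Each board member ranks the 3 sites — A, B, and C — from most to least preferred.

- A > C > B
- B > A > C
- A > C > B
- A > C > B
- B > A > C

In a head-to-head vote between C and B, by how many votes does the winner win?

Ballots ranking C above B: 3.
Ballots ranking B above C: 2.
C wins 3–2, a margin of 1.

1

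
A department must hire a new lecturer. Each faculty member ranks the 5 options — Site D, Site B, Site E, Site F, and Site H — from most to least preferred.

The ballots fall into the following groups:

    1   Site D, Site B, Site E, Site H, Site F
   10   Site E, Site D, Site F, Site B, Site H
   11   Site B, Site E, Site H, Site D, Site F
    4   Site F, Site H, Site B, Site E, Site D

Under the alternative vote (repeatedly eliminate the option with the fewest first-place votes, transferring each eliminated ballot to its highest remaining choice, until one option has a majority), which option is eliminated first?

Site H

Round 1: Site B 11, Site E 10, Site F 4, Site D 1, Site H 0. Site H has the fewest and is eliminated.
Round 2: Site B 11, Site E 10, Site F 4, Site D 1. Site D has the fewest and is eliminated.
Round 3: Site B 12, Site E 10, Site F 4. Site F has the fewest and is eliminated.
Round 4: Site B 16, Site E 10. Site B has a majority.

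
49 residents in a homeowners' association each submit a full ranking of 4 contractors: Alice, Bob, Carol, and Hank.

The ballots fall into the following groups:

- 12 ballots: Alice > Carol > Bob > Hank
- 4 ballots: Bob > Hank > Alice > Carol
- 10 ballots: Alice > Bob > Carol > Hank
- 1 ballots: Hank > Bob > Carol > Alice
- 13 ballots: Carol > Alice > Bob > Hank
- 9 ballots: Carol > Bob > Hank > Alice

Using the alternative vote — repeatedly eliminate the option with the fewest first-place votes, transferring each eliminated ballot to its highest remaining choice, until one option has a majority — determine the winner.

Round 1: Alice 22, Carol 22, Bob 4, Hank 1. Hank has the fewest and is eliminated.
Round 2: Alice 22, Carol 22, Bob 5. Bob has the fewest and is eliminated.
Round 3: Alice 26, Carol 23. Alice has a majority.

Alice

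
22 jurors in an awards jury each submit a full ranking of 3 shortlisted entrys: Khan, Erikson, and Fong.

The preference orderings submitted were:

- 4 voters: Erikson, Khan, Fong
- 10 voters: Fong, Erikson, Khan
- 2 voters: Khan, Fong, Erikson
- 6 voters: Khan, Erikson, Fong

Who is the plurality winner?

First-place vote totals:
  Khan: 8
  Erikson: 4
  Fong: 10
Fong has the most first-place votes.

Fong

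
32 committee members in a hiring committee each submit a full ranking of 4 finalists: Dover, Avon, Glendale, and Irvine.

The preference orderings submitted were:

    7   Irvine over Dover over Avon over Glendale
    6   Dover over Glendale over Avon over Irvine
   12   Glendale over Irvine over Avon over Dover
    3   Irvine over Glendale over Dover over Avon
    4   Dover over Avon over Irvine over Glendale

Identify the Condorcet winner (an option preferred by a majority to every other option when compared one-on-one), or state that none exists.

Head-to-head results (32 voters total):
Dover vs Avon: Dover wins 20–12.
Dover vs Glendale: Dover wins 17–15.
Dover vs Irvine: Irvine wins 22–10.
Avon vs Glendale: Glendale wins 21–11.
Avon vs Irvine: Irvine wins 22–10.
Glendale vs Irvine: Glendale wins 18–14.
No candidate beats all others: Dover beats Glendale beats Irvine beats Dover, a majority cycle.

No Condorcet winner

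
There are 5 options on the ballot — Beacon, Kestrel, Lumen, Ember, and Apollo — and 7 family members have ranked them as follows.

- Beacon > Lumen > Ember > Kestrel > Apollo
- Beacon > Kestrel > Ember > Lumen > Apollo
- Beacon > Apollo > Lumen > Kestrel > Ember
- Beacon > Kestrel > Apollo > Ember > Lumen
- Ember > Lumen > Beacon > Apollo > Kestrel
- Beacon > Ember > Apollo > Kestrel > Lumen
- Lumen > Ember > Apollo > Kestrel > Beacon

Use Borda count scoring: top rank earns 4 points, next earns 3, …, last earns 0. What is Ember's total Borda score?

15

Borda scores:
  Beacon: 4 + 4 + 4 + 4 + 2 + 4 + 0 = 22
  Kestrel: 1 + 3 + 1 + 3 + 0 + 1 + 1 = 10
  Lumen: 3 + 1 + 2 + 0 + 3 + 0 + 4 = 13
  Ember: 2 + 2 + 0 + 1 + 4 + 3 + 3 = 15
  Apollo: 0 + 0 + 3 + 2 + 1 + 2 + 2 = 10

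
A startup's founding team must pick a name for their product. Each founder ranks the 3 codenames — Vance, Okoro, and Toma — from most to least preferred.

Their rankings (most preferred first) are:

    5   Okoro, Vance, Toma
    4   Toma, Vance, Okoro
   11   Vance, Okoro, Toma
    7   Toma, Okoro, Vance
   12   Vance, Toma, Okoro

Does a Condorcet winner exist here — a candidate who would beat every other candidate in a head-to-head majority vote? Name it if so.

Head-to-head results (39 voters total):
Vance vs Okoro: Vance wins 27–12.
Vance vs Toma: Vance wins 28–11.
Okoro vs Toma: Toma wins 23–16.
Vance beats each rival — Okoro (27–12), Toma (28–11) — so Vance is the Condorcet winner.

Vance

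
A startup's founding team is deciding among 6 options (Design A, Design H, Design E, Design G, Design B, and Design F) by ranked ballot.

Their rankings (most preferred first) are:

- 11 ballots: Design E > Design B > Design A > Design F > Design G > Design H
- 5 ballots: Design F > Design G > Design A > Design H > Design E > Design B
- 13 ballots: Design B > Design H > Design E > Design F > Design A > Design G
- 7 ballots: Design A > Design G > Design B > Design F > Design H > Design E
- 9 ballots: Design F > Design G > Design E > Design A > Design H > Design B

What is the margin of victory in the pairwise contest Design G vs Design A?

Ballots ranking Design G above Design A: 5+9 = 14.
Ballots ranking Design A above Design G: 11+13+7 = 31.
Design A wins 31–14, a margin of 17.

17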